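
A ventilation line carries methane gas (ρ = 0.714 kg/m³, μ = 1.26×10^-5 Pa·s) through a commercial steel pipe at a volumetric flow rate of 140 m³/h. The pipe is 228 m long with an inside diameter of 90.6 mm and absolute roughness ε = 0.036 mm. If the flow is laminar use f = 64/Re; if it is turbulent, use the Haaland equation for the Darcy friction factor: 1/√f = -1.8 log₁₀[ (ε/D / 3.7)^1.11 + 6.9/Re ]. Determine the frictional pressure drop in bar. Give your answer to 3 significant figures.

ΔP ≈ 0.00787 bar

Q = 140 m³/h = 140/3600 = 0.03889 m³/s.
Cross-sectional area A = πD²/4 = π(0.0906)²/4 = 0.006447 m²; mean velocity V = Q/A = 0.03889/0.006447 = 6.032 m/s.
Reynolds number Re = ρVD/μ = 0.714 · 6.032 · 0.0906 / 1.26e-05 = 3.097e+04.
Re > 4000 → turbulent. Relative roughness ε/D = 3.6e-05/0.0906 = 0.000397. Haaland: 1/√f = -1.8 log₁₀[(0.000397/3.7)^1.11 + 6.9/3.097e+04] = -1.8 log₁₀[3.93e-05 + 0.000223] = 6.447, so f = 0.02406.
Darcy-Weisbach: ΔP = f(L/D)(ρV²/2) = 0.02406·(228/0.0906)·(0.714·6.032²/2) = 0.02406·2517·12.99 = 786.6 Pa.
ΔP = 786.6 Pa = 0.00787 bar.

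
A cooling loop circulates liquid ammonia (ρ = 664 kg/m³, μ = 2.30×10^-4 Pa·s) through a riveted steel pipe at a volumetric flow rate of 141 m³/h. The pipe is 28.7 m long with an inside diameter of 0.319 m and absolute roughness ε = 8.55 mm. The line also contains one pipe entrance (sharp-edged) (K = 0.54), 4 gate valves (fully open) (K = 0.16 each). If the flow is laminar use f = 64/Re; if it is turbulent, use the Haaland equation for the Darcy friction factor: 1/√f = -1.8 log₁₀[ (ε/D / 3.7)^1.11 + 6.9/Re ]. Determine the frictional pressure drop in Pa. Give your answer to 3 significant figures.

ΔP ≈ 487 Pa

Q = 141 m³/h = 141/3600 = 0.03917 m³/s.
Cross-sectional area A = πD²/4 = π(0.319)²/4 = 0.07992 m²; mean velocity V = Q/A = 0.03917/0.07992 = 0.4901 m/s.
Reynolds number Re = ρVD/μ = 664 · 0.4901 · 0.319 / 0.00023 = 4.513e+05.
Re > 4000 → turbulent. Relative roughness ε/D = 0.00855/0.319 = 0.0268. Haaland: 1/√f = -1.8 log₁₀[(0.0268/3.7)^1.11 + 6.9/4.513e+05] = -1.8 log₁₀[0.00421 + 1.53e-05] = 4.273, so f = 0.05477.
Total minor-loss coefficient ΣK = 1·0.54 + 4·0.16 = 1.18.
ΔP = [f·L/D + ΣK]·(ρV²/2) = [0.05477·28.7/0.319 + 1.18]·(664·0.4901²/2) = [4.928 + 1.18]·79.73 = 487 Pa.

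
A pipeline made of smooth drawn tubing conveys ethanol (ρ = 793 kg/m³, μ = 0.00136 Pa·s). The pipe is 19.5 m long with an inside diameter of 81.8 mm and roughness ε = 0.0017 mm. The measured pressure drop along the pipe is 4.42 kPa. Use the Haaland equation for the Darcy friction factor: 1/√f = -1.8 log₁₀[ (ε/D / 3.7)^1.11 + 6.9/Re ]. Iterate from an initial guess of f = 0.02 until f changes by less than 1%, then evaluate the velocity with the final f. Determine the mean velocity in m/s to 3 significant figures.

Rearranging Darcy-Weisbach: V = √(2·ΔP·D/(f·L·ρ)). With ε/D = 1.7e-06/0.0818 = 2.08e-05, iterate starting from f = 0.02:
  f = 0.02 → V = √(2·4420·0.0818/(0.02·19.5·793)) = 1.529 m/s; Re = ρVD/μ = 7.293e+04; f → 0.01912
  f = 0.01912 → V = 1.564 m/s; Re = 7.458e+04; f → 0.01903
Converged (Δf/f < 1%). With the final f = 0.01903: V = √(2·4420·0.0818/(0.01903·19.5·793)) = 1.567 m/s.

V ≈ 1.57 m/s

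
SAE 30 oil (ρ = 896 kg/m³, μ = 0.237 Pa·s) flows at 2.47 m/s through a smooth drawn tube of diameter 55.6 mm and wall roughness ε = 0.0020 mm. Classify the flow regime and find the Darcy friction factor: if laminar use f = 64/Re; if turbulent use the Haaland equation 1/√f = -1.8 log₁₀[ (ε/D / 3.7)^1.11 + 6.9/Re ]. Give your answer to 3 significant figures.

Re = ρVD/μ = 896·2.47·0.0556/0.237 = 519.2.
Re < 2300 → laminar, so f = 64/Re = 0.1233 (roughness is irrelevant in laminar flow).

f ≈ 0.123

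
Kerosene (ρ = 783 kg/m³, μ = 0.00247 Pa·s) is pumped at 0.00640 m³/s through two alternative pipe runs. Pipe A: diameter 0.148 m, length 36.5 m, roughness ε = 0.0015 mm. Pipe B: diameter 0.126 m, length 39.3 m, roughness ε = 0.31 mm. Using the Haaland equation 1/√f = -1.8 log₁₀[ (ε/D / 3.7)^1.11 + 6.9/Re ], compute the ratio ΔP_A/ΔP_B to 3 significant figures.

ΔP_A/ΔP_B ≈ 0.367

Pipe A: V = Q/A = 0.0064/0.0172 = 0.372 m/s; Re = 1.745e+04; ε/D = 1.01e-05; Haaland → f = 0.02666; ΔP_A = f(L/D)(ρV²/2) = 356.3 Pa.
Pipe B: V = Q/A = 0.0064/0.01247 = 0.5133 m/s; Re = 2.05e+04; ε/D = 0.00246; Haaland → f = 0.03018; ΔP_B = f(L/D)(ρV²/2) = 970.9 Pa.
ΔP_A/ΔP_B = 356.3/970.9 = 0.367.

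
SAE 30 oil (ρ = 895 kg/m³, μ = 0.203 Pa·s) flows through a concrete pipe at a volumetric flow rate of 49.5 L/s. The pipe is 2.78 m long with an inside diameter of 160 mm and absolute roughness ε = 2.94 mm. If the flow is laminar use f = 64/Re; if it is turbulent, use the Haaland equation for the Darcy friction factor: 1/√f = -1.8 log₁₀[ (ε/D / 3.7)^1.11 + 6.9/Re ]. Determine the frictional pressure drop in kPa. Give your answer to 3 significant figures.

Q = 49.5 L/s = 49.5/1000 = 0.0495 m³/s.
Cross-sectional area A = πD²/4 = π(0.16)²/4 = 0.02011 m²; mean velocity V = Q/A = 0.0495/0.02011 = 2.462 m/s.
Reynolds number Re = ρVD/μ = 895 · 2.462 · 0.16 / 0.203 = 1737.
Re < 2300 → laminar flow, so f = 64/Re = 64/1737 = 0.03685 (the turbulent correlation is not needed).
Darcy-Weisbach: ΔP = f(L/D)(ρV²/2) = 0.03685·(2.78/0.16)·(895·2.462²/2) = 0.03685·17.38·2712 = 1737 Pa.
ΔP = 1737 Pa = 1.74 kPa.

ΔP ≈ 1.74 kPa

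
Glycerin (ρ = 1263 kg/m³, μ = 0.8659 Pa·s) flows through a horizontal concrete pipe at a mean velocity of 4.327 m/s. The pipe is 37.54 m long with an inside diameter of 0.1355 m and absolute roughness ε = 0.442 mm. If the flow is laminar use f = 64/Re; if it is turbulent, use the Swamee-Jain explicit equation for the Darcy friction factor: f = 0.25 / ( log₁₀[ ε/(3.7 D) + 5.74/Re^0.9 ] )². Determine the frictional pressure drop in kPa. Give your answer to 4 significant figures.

Reynolds number Re = ρVD/μ = 1263 · 4.327 · 0.1355 / 0.866 = 855.2.
Re < 2300 → laminar flow, so f = 64/Re = 64/855.2 = 0.07484 (the turbulent correlation is not needed).
Darcy-Weisbach: ΔP = f(L/D)(ρV²/2) = 0.07484·(37.54/0.1355)·(1263·4.327²/2) = 0.07484·277·1.182e+04 = 2.451e+05 Pa.
ΔP = 2.451e+05 Pa = 245.1 kPa.

ΔP ≈ 245.1 kPa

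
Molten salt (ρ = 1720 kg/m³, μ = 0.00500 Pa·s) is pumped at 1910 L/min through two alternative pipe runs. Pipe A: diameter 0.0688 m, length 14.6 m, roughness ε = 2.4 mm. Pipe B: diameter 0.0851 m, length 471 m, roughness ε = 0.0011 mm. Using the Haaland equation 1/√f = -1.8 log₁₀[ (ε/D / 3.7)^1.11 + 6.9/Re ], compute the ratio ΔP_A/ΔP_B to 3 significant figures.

Pipe A: V = Q/A = 0.03183/0.003718 = 8.563 m/s; Re = 2.027e+05; ε/D = 0.0349; Haaland → f = 0.0612; ΔP_A = f(L/D)(ρV²/2) = 8.189e+05 Pa.
Pipe B: V = Q/A = 0.03183/0.005688 = 5.597 m/s; Re = 1.638e+05; ε/D = 1.29e-05; Haaland → f = 0.01619; ΔP_B = f(L/D)(ρV²/2) = 2.413e+06 Pa.
ΔP_A/ΔP_B = 8.189e+05/2.413e+06 = 0.339.

ΔP_A/ΔP_B ≈ 0.339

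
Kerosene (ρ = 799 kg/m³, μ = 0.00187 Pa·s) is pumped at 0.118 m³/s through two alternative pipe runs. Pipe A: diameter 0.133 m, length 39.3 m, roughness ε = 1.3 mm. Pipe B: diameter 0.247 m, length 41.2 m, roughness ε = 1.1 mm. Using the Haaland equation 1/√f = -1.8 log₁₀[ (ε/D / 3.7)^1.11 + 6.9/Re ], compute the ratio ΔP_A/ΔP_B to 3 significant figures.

Pipe A: V = Q/A = 0.118/0.01389 = 8.494 m/s; Re = 4.827e+05; ε/D = 0.00977; Haaland → f = 0.03781; ΔP_A = f(L/D)(ρV²/2) = 3.22e+05 Pa.
Pipe B: V = Q/A = 0.118/0.04792 = 2.463 m/s; Re = 2.599e+05; ε/D = 0.00445; Haaland → f = 0.02975; ΔP_B = f(L/D)(ρV²/2) = 1.202e+04 Pa.
ΔP_A/ΔP_B = 3.22e+05/1.202e+04 = 26.8.

ΔP_A/ΔP_B ≈ 26.8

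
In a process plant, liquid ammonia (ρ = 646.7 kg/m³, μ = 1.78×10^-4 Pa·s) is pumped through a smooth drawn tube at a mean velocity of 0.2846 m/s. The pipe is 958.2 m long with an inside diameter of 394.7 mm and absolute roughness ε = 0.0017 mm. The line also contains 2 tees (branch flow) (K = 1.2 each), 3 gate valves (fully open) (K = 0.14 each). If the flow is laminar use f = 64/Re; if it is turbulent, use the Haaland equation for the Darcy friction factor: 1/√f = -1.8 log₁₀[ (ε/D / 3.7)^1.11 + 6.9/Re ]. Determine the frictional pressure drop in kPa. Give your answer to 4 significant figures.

Reynolds number Re = ρVD/μ = 646.7 · 0.2846 · 0.3947 / 0.000178 = 4.081e+05.
Re > 4000 → turbulent. Relative roughness ε/D = 1.7e-06/0.3947 = 4.31e-06. Haaland: 1/√f = -1.8 log₁₀[(4.31e-06/3.7)^1.11 + 6.9/4.081e+05] = -1.8 log₁₀[2.59e-07 + 1.69e-05] = 8.578, so f = 0.01359.
Total minor-loss coefficient ΣK = 2·1.2 + 3·0.14 = 2.82.
ΔP = [f·L/D + ΣK]·(ρV²/2) = [0.01359·958.2/0.3947 + 2.82]·(646.7·0.2846²/2) = [33 + 2.82]·26.19 = 938 Pa.
ΔP = 938 Pa = 0.9380 kPa.

ΔP ≈ 0.9380 kPa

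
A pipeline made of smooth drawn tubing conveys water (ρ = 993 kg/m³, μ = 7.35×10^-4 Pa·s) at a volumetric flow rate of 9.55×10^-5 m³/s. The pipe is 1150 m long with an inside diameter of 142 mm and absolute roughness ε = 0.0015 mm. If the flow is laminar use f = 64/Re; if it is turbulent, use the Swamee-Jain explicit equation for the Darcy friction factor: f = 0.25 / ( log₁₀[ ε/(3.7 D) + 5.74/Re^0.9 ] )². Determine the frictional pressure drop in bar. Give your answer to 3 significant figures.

ΔP ≈ 8.09×10^-5 bar

Cross-sectional area A = πD²/4 = π(0.142)²/4 = 0.01584 m²; mean velocity V = Q/A = 9.55e-05/0.01584 = 0.00603 m/s.
Reynolds number Re = ρVD/μ = 993 · 0.00603 · 0.142 / 0.000735 = 1157.
Re < 2300 → laminar flow, so f = 64/Re = 64/1157 = 0.05532 (the turbulent correlation is not needed).
Darcy-Weisbach: ΔP = f(L/D)(ρV²/2) = 0.05532·(1150/0.142)·(993·0.00603²/2) = 0.05532·8099·0.01805 = 8.089 Pa.
ΔP = 8.089 Pa = 8.09×10^-5 bar.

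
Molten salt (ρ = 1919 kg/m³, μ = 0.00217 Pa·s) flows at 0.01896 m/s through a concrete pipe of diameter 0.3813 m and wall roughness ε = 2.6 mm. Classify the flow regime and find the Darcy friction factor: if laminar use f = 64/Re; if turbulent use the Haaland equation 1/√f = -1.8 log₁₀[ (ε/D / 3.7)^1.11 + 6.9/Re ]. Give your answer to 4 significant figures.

f ≈ 0.04238

Re = ρVD/μ = 1919·0.01896·0.3813/0.00217 = 6393.
Re > 4000 → turbulent. ε/D = 0.0026/0.3813 = 0.00682; Haaland: 1/√f = -1.8 log₁₀[0.000922 + 0.00108] = 4.858, so f = 0.04238.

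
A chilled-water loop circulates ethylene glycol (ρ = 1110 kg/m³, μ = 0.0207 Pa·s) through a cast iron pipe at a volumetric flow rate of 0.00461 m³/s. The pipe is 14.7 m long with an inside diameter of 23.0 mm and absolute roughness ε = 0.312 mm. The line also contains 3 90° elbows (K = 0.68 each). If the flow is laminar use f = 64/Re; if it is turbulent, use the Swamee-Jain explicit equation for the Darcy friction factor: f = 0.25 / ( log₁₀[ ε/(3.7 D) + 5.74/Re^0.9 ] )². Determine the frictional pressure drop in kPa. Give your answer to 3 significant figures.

Cross-sectional area A = πD²/4 = π(0.023)²/4 = 0.0004155 m²; mean velocity V = Q/A = 0.00461/0.0004155 = 11.1 m/s.
Reynolds number Re = ρVD/μ = 1110 · 11.1 · 0.023 / 0.0207 = 1.368e+04.
Re > 4000 → turbulent. Relative roughness ε/D = 0.000312/0.023 = 0.0136. Swamee-Jain: f = 0.25/(log₁₀[0.0136/3.7 + 5.74/1.368e+04^0.9])² = 0.25/(log₁₀[0.00367 + 0.00109])² = 0.25/(-2.323)² = 0.04633.
Total minor-loss coefficient ΣK = 3·0.68 = 2.04.
ΔP = [f·L/D + ΣK]·(ρV²/2) = [0.04633·14.7/0.023 + 2.04]·(1110·11.1²/2) = [29.61 + 2.04]·6.833e+04 = 2.163e+06 Pa.
ΔP = 2.163e+06 Pa = 2160 kPa.

ΔP ≈ 2160 kPa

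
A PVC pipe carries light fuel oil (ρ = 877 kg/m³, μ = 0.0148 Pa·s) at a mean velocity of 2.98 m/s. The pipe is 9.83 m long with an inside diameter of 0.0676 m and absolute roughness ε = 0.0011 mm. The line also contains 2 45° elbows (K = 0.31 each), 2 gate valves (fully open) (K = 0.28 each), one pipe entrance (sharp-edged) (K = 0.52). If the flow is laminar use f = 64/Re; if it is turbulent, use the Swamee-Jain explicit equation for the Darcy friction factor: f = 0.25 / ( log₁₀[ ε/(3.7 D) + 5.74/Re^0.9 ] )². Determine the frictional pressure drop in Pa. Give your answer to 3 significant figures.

ΔP ≈ 23400 Pa

Reynolds number Re = ρVD/μ = 877 · 2.98 · 0.0676 / 0.0148 = 1.194e+04.
Re > 4000 → turbulent. Relative roughness ε/D = 1.1e-06/0.0676 = 1.63e-05. Swamee-Jain: f = 0.25/(log₁₀[1.63e-05/3.7 + 5.74/1.194e+04^0.9])² = 0.25/(log₁₀[4.4e-06 + 0.00123])² = 0.25/(-2.909)² = 0.02955.
Total minor-loss coefficient ΣK = 2·0.31 + 2·0.28 + 1·0.52 = 1.7.
ΔP = [f·L/D + ΣK]·(ρV²/2) = [0.02955·9.83/0.0676 + 1.7]·(877·2.98²/2) = [4.297 + 1.7]·3894 = 2.335e+04 Pa.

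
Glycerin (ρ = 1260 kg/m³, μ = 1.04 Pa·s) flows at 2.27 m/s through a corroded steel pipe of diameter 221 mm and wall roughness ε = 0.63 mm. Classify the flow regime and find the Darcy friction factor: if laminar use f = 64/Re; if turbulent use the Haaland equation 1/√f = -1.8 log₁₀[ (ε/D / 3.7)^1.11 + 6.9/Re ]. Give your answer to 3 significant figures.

Re = ρVD/μ = 1260·2.27·0.221/1.04 = 607.8.
Re < 2300 → laminar, so f = 64/Re = 0.1053 (roughness is irrelevant in laminar flow).

f ≈ 0.105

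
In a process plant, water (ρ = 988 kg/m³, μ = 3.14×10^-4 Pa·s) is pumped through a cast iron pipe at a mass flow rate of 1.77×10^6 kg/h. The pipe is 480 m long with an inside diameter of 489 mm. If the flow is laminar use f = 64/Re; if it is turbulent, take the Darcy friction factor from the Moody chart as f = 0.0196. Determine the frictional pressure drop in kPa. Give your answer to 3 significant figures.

ΔP ≈ 66.7 kPa

ṁ = 1.77×10^6 kg/h = 1.77×10^6/3600 = 491.7 kg/s.
A = πD²/4 = π(0.489)²/4 = 0.1878 m²; mean velocity V = ṁ/(ρA) = 491.7/(988 · 0.1878) = 2.65 m/s.
Reynolds number Re = ρVD/μ = 988 · 2.65 · 0.489 / 0.000314 = 4.077e+06.
Re > 4000 → turbulent; use the Moody-chart value f = 0.0196.
Darcy-Weisbach: ΔP = f(L/D)(ρV²/2) = 0.0196·(480/0.489)·(988·2.65²/2) = 0.0196·981.6·3468 = 6.673e+04 Pa.
ΔP = 6.673e+04 Pa = 66.7 kPa.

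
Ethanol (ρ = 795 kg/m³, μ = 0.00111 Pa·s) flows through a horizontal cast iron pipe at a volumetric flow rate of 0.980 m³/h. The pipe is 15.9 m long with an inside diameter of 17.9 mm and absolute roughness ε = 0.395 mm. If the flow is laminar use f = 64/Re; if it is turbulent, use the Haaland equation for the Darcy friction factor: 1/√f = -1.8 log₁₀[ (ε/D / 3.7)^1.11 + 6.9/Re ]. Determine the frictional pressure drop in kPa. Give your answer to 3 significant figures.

Q = 0.980 m³/h = 0.980/3600 = 0.0002722 m³/s.
Cross-sectional area A = πD²/4 = π(0.0179)²/4 = 0.0002516 m²; mean velocity V = Q/A = 0.0002722/0.0002516 = 1.082 m/s.
Reynolds number Re = ρVD/μ = 795 · 1.082 · 0.0179 / 0.00111 = 1.387e+04.
Re > 4000 → turbulent. Relative roughness ε/D = 0.000395/0.0179 = 0.0221. Haaland: 1/√f = -1.8 log₁₀[(0.0221/3.7)^1.11 + 6.9/1.387e+04] = -1.8 log₁₀[0.0034 + 0.000498] = 4.338, so f = 0.05315.
Darcy-Weisbach: ΔP = f(L/D)(ρV²/2) = 0.05315·(15.9/0.0179)·(795·1.082²/2) = 0.05315·888.3·465.1 = 2.196e+04 Pa.
ΔP = 2.196e+04 Pa = 22.0 kPa.

ΔP ≈ 22.0 kPa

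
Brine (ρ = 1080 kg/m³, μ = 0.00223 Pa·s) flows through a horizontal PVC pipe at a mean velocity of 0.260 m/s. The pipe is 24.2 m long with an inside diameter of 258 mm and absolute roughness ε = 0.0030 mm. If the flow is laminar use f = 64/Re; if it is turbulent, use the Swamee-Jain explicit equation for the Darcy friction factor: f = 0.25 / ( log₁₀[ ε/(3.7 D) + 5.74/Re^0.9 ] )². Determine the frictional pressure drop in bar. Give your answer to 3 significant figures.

ΔP ≈ 7.87×10^-4 bar

Reynolds number Re = ρVD/μ = 1080 · 0.26 · 0.258 / 0.00223 = 3.249e+04.
Re > 4000 → turbulent. Relative roughness ε/D = 3e-06/0.258 = 1.16e-05. Swamee-Jain: f = 0.25/(log₁₀[1.16e-05/3.7 + 5.74/3.249e+04^0.9])² = 0.25/(log₁₀[3.14e-06 + 0.000499])² = 0.25/(-3.299)² = 0.02297.
Darcy-Weisbach: ΔP = f(L/D)(ρV²/2) = 0.02297·(24.2/0.258)·(1080·0.26²/2) = 0.02297·93.8·36.5 = 78.66 Pa.
ΔP = 78.66 Pa = 7.87×10^-4 bar.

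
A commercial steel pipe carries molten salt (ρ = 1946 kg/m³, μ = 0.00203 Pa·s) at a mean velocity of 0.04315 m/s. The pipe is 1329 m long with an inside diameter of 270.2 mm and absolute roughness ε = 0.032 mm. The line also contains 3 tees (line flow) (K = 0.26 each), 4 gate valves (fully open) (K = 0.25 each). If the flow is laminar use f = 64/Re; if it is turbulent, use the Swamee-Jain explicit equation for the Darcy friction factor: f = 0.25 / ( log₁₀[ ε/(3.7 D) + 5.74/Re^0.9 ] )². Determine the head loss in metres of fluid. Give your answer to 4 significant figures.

h_f ≈ 0.01430 m

Reynolds number Re = ρVD/μ = 1946 · 0.04315 · 0.2702 / 0.00203 = 1.118e+04.
Re > 4000 → turbulent. Relative roughness ε/D = 3.2e-05/0.2702 = 0.000118. Swamee-Jain: f = 0.25/(log₁₀[0.000118/3.7 + 5.74/1.118e+04^0.9])² = 0.25/(log₁₀[3.2e-05 + 0.0013])² = 0.25/(-2.874)² = 0.03027.
Total minor-loss coefficient ΣK = 3·0.26 + 4·0.25 = 1.78.
ΔP = [f·L/D + ΣK]·(ρV²/2) = [0.03027·1329/0.2702 + 1.78]·(1946·0.04315²/2) = [148.9 + 1.78]·1.812 = 272.9 Pa.
Head loss h_f = ΔP/(ρg) = 272.9/(1946·9.81) = 0.01430 m.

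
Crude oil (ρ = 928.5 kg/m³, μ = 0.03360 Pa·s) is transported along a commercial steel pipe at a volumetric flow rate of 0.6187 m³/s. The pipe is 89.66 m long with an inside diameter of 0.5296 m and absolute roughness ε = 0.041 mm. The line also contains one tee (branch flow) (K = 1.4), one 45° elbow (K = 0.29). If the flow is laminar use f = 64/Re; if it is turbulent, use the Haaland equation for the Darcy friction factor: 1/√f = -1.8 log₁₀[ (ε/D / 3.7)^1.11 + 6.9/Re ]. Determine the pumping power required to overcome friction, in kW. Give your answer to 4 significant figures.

P ≈ 12.21 kW

Cross-sectional area A = πD²/4 = π(0.5296)²/4 = 0.2203 m²; mean velocity V = Q/A = 0.6187/0.2203 = 2.809 m/s.
Reynolds number Re = ρVD/μ = 928.5 · 2.809 · 0.5296 / 0.0336 = 4.11e+04.
Re > 4000 → turbulent. Relative roughness ε/D = 4.1e-05/0.5296 = 7.74e-05. Haaland: 1/√f = -1.8 log₁₀[(7.74e-05/3.7)^1.11 + 6.9/4.11e+04] = -1.8 log₁₀[6.4e-06 + 0.000168] = 6.766, so f = 0.02185.
Total minor-loss coefficient ΣK = 1·1.4 + 1·0.29 = 1.69.
ΔP = [f·L/D + ΣK]·(ρV²/2) = [0.02185·89.66/0.5296 + 1.69]·(928.5·2.809²/2) = [3.698 + 1.69]·3662 = 1.973e+04 Pa.
Pumping power P = QΔP = 0.6187·1.973e+04 = 12209 W = 12.21 kW.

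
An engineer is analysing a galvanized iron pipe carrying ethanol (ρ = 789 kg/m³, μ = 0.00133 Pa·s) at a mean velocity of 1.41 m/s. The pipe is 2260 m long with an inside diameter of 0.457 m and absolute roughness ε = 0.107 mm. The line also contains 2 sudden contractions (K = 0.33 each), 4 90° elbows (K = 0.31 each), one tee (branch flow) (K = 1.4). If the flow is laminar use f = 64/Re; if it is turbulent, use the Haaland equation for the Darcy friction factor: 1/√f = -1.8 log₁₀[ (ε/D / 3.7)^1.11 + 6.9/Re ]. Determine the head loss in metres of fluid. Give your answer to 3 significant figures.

h_f ≈ 8.33 m

Reynolds number Re = ρVD/μ = 789 · 1.41 · 0.457 / 0.00133 = 3.823e+05.
Re > 4000 → turbulent. Relative roughness ε/D = 0.000107/0.457 = 0.000234. Haaland: 1/√f = -1.8 log₁₀[(0.000234/3.7)^1.11 + 6.9/3.823e+05] = -1.8 log₁₀[2.18e-05 + 1.81e-05] = 7.918, so f = 0.01595.
Total minor-loss coefficient ΣK = 2·0.33 + 4·0.31 + 1·1.4 = 3.3.
ΔP = [f·L/D + ΣK]·(ρV²/2) = [0.01595·2260/0.457 + 3.3]·(789·1.41²/2) = [78.87 + 3.3]·784.3 = 6.445e+04 Pa.
Head loss h_f = ΔP/(ρg) = 6.445e+04/(789·9.81) = 8.33 m.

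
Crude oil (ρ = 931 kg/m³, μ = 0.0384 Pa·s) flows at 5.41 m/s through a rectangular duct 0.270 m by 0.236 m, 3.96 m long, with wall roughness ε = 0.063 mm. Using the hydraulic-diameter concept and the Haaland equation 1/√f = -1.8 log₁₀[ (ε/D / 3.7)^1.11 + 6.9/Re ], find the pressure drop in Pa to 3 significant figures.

Hydraulic diameter D_h = 4A/P = 4·(0.27·0.236)/(2·(0.27+0.236)) = 0.2549/1.012 = 0.2519 m.
Re = ρVD_h/μ = 931·5.41·0.2519/0.0384 = 3.303e+04.
ε/D_h = 6.3e-05/0.2519 = 0.00025; Haaland gives 1/√f = -1.8 log₁₀[2.35e-05+0.000209] = 6.541, so f = 0.02337.
ΔP = f(L/D_h)(ρV²/2) = 0.02337·3.96/0.2519·1.362e+04 = 5007 Pa.

ΔP ≈ 5010 Pa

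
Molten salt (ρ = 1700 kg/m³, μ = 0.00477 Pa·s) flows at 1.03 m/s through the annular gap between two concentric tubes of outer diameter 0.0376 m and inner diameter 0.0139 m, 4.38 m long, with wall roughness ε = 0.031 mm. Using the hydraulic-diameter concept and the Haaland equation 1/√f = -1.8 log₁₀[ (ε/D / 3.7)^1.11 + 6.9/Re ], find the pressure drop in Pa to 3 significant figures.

ΔP ≈ 5620 Pa

Hydraulic diameter D_h = 4A/P = D_o - D_i = 0.0376 - 0.0139 = 0.0237 m.
Re = ρVD_h/μ = 1700·1.03·0.0237/0.00477 = 8700.
ε/D_h = 3.1e-05/0.0237 = 0.00131; Haaland gives 1/√f = -1.8 log₁₀[0.000147+0.000793] = 5.448, so f = 0.03369.
ΔP = f(L/D_h)(ρV²/2) = 0.03369·4.38/0.0237·901.8 = 5615 Pa.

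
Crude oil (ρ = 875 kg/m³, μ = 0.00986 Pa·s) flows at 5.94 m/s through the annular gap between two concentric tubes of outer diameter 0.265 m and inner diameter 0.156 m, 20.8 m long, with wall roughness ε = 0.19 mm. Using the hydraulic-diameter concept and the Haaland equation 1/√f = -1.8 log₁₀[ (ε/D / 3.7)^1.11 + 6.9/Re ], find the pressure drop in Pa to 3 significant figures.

ΔP ≈ 74600 Pa

Hydraulic diameter D_h = 4A/P = D_o - D_i = 0.265 - 0.156 = 0.109 m.
Re = ρVD_h/μ = 875·5.94·0.109/0.00986 = 5.746e+04.
ε/D_h = 0.00019/0.109 = 0.00174; Haaland gives 1/√f = -1.8 log₁₀[0.000203+0.00012] = 6.284, so f = 0.02533.
ΔP = f(L/D_h)(ρV²/2) = 0.02533·20.8/0.109·1.544e+04 = 7.461e+04 Pa.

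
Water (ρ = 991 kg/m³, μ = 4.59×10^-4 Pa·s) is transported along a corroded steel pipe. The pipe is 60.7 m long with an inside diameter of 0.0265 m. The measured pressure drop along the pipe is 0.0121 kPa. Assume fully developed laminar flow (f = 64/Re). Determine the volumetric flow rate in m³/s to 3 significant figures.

For laminar flow, f = 64/Re with Re = ρVD/μ, so Darcy-Weisbach reduces to ΔP = 32μLV/D². Solving for V: V = ΔP·D²/(32μL) = 12.1·(0.0265)²/(32·0.000459·60.7) = 0.009531 m/s.
Check: Re = ρVD/μ = 991·0.009531·0.0265/0.000459 = 545.3 < 2300, so the laminar assumption holds.
Q = V·A = 0.009531·(π/4·0.0265²) = 5.257e-06 m³/s = 5.26×10^-6 m³/s.

Q ≈ 5.26×10^-6 m³/s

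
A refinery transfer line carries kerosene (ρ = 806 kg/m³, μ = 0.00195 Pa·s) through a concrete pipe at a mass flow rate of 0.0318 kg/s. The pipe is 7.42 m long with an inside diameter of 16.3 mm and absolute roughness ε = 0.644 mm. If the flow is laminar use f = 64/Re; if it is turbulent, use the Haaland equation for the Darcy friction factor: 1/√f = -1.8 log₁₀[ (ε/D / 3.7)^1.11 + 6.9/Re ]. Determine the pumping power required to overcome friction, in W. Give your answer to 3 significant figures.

A = πD²/4 = π(0.0163)²/4 = 0.0002087 m²; mean velocity V = ṁ/(ρA) = 0.0318/(806 · 0.0002087) = 0.1891 m/s.
Reynolds number Re = ρVD/μ = 806 · 0.1891 · 0.0163 / 0.00195 = 1274.
Re < 2300 → laminar flow, so f = 64/Re = 64/1274 = 0.05024 (the turbulent correlation is not needed).
Darcy-Weisbach: ΔP = f(L/D)(ρV²/2) = 0.05024·(7.42/0.0163)·(806·0.1891²/2) = 0.05024·455.2·14.41 = 329.5 Pa.
Q = ṁ/ρ = 0.0318/806 = 3.945e-05 m³/s.
Pumping power P = QΔP = 3.945e-05·329.5 = 0.01300 W = 0.0130 W.

P ≈ 0.0130 W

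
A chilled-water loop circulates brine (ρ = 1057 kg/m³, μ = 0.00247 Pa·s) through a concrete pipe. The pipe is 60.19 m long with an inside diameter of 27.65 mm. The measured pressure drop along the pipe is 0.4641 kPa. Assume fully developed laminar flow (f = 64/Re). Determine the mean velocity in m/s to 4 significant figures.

V ≈ 0.07458 m/s

For laminar flow, f = 64/Re with Re = ρVD/μ, so Darcy-Weisbach reduces to ΔP = 32μLV/D². Solving for V: V = ΔP·D²/(32μL) = 464.1·(0.02765)²/(32·0.00247·60.19) = 0.07458 m/s.
Check: Re = ρVD/μ = 1057·0.07458·0.02765/0.00247 = 882.5 < 2300, so the laminar assumption holds.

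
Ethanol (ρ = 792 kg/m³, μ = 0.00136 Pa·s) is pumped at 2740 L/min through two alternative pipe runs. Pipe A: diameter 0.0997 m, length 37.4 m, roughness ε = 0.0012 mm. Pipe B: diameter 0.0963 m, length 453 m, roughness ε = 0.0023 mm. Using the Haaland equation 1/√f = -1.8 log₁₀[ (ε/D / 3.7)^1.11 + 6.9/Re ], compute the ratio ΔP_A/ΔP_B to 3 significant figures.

ΔP_A/ΔP_B ≈ 0.0693

Pipe A: V = Q/A = 0.04567/0.007807 = 5.85 m/s; Re = 3.396e+05; ε/D = 1.2e-05; Haaland → f = 0.01412; ΔP_A = f(L/D)(ρV²/2) = 7.177e+04 Pa.
Pipe B: V = Q/A = 0.04567/0.007284 = 6.27 m/s; Re = 3.516e+05; ε/D = 2.39e-05; Haaland → f = 0.01415; ΔP_B = f(L/D)(ρV²/2) = 1.036e+06 Pa.
ΔP_A/ΔP_B = 7.177e+04/1.036e+06 = 0.0693.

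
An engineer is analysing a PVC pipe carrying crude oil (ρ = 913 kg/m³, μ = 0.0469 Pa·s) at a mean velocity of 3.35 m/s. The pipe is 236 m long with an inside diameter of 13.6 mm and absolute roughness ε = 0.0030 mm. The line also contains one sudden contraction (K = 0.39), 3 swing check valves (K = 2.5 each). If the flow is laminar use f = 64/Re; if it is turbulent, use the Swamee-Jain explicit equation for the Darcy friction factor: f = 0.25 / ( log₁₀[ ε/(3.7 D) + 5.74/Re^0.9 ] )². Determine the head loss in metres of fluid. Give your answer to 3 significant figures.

h_f ≈ 721 m

Reynolds number Re = ρVD/μ = 913 · 3.35 · 0.0136 / 0.0469 = 886.9.
Re < 2300 → laminar flow, so f = 64/Re = 64/886.9 = 0.07216 (the turbulent correlation is not needed).
Total minor-loss coefficient ΣK = 1·0.39 + 3·2.5 = 7.89.
ΔP = [f·L/D + ΣK]·(ρV²/2) = [0.07216·236/0.0136 + 7.89]·(913·3.35²/2) = [1252 + 7.89]·5123 = 6.455e+06 Pa.
Head loss h_f = ΔP/(ρg) = 6.455e+06/(913·9.81) = 721 m.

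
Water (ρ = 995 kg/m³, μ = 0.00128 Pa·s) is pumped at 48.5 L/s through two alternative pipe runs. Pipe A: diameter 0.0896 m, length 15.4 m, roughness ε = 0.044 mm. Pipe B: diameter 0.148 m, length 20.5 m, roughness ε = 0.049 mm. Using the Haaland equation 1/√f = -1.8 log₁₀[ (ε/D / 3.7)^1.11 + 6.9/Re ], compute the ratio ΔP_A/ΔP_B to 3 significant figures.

ΔP_A/ΔP_B ≈ 9.54

Pipe A: V = Q/A = 0.0485/0.006305 = 7.692 m/s; Re = 5.357e+05; ε/D = 0.000491; Haaland → f = 0.01747; ΔP_A = f(L/D)(ρV²/2) = 8.837e+04 Pa.
Pipe B: V = Q/A = 0.0485/0.0172 = 2.819 m/s; Re = 3.243e+05; ε/D = 0.000331; Haaland → f = 0.01691; ΔP_B = f(L/D)(ρV²/2) = 9260 Pa.
ΔP_A/ΔP_B = 8.837e+04/9260 = 9.54.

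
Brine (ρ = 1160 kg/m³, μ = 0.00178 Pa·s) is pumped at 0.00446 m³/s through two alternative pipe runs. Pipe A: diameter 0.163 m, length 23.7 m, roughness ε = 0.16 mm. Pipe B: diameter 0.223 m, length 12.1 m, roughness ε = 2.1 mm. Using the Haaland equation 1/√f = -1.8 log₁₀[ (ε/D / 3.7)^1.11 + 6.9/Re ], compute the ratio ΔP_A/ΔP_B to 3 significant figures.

Pipe A: V = Q/A = 0.00446/0.02087 = 0.2137 m/s; Re = 2.27e+04; ε/D = 0.000982; Haaland → f = 0.02692; ΔP_A = f(L/D)(ρV²/2) = 103.7 Pa.
Pipe B: V = Q/A = 0.00446/0.03906 = 0.1142 m/s; Re = 1.66e+04; ε/D = 0.00942; Haaland → f = 0.0405; ΔP_B = f(L/D)(ρV²/2) = 16.62 Pa.
ΔP_A/ΔP_B = 103.7/16.62 = 6.24.

ΔP_A/ΔP_B ≈ 6.24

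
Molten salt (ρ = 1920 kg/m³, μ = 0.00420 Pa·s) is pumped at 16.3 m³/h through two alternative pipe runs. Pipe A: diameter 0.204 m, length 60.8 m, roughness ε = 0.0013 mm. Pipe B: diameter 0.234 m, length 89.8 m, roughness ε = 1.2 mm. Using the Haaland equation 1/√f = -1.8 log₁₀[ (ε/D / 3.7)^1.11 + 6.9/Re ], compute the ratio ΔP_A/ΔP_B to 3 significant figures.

ΔP_A/ΔP_B ≈ 1.05

Pipe A: V = Q/A = 0.004528/0.03269 = 0.1385 m/s; Re = 1.292e+04; ε/D = 6.37e-06; Haaland → f = 0.02883; ΔP_A = f(L/D)(ρV²/2) = 158.3 Pa.
Pipe B: V = Q/A = 0.004528/0.04301 = 0.1053 m/s; Re = 1.126e+04; ε/D = 0.00513; Haaland → f = 0.03692; ΔP_B = f(L/D)(ρV²/2) = 150.8 Pa.
ΔP_A/ΔP_B = 158.3/150.8 = 1.05.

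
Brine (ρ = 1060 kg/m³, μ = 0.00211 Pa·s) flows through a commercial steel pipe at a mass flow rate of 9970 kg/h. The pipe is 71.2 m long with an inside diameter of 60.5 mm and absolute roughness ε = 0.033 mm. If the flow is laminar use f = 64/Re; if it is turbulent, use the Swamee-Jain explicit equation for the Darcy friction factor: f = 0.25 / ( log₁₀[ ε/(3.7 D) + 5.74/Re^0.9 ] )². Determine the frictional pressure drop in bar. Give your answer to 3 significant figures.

ṁ = 9970 kg/h = 9970/3600 = 2.769 kg/s.
A = πD²/4 = π(0.0605)²/4 = 0.002875 m²; mean velocity V = ṁ/(ρA) = 2.769/(1060 · 0.002875) = 0.9088 m/s.
Reynolds number Re = ρVD/μ = 1060 · 0.9088 · 0.0605 / 0.00211 = 2.762e+04.
Re > 4000 → turbulent. Relative roughness ε/D = 3.3e-05/0.0605 = 0.000545. Swamee-Jain: f = 0.25/(log₁₀[0.000545/3.7 + 5.74/2.762e+04^0.9])² = 0.25/(log₁₀[0.000147 + 0.000578])² = 0.25/(-3.14)² = 0.02536.
Darcy-Weisbach: ΔP = f(L/D)(ρV²/2) = 0.02536·(71.2/0.0605)·(1060·0.9088²/2) = 0.02536·1177·437.8 = 1.307e+04 Pa.
ΔP = 1.307e+04 Pa = 0.131 bar.

ΔP ≈ 0.131 bar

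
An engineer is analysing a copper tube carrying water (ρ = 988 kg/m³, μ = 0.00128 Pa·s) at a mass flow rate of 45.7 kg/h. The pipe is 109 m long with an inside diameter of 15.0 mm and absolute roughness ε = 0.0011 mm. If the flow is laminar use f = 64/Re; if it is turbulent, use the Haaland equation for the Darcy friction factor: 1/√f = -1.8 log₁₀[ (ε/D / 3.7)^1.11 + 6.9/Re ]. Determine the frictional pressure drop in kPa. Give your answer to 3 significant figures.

ṁ = 45.7 kg/h = 45.7/3600 = 0.01269 kg/s.
A = πD²/4 = π(0.015)²/4 = 0.0001767 m²; mean velocity V = ṁ/(ρA) = 0.01269/(988 · 0.0001767) = 0.07271 m/s.
Reynolds number Re = ρVD/μ = 988 · 0.07271 · 0.015 / 0.00128 = 841.8.
Re < 2300 → laminar flow, so f = 64/Re = 64/841.8 = 0.07603 (the turbulent correlation is not needed).
Darcy-Weisbach: ΔP = f(L/D)(ρV²/2) = 0.07603·(109/0.015)·(988·0.07271²/2) = 0.07603·7267·2.612 = 1443 Pa.
ΔP = 1443 Pa = 1.44 kPa.

ΔP ≈ 1.44 kPa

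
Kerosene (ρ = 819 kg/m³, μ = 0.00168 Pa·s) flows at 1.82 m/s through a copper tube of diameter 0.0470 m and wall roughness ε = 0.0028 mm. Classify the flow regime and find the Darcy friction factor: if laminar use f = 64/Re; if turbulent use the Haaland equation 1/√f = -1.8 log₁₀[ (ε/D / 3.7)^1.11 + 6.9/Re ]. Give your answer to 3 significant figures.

f ≈ 0.0217

Re = ρVD/μ = 819·1.82·0.047/0.00168 = 4.17e+04.
Re > 4000 → turbulent. ε/D = 2.8e-06/0.047 = 5.96e-05; Haaland: 1/√f = -1.8 log₁₀[4.78e-06 + 0.000165] = 6.784, so f = 0.02173.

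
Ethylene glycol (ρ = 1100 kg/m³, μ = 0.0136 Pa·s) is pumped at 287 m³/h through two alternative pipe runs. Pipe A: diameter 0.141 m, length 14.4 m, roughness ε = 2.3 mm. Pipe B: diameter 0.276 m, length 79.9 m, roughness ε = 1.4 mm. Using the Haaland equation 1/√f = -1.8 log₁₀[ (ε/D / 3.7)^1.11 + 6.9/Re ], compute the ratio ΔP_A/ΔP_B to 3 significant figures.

ΔP_A/ΔP_B ≈ 7.15

Pipe A: V = Q/A = 0.07972/0.01561 = 5.106 m/s; Re = 5.823e+04; ε/D = 0.0163; Haaland → f = 0.04586; ΔP_A = f(L/D)(ρV²/2) = 6.716e+04 Pa.
Pipe B: V = Q/A = 0.07972/0.05983 = 1.333 m/s; Re = 2.975e+04; ε/D = 0.00507; Haaland → f = 0.03323; ΔP_B = f(L/D)(ρV²/2) = 9394 Pa.
ΔP_A/ΔP_B = 6.716e+04/9394 = 7.15.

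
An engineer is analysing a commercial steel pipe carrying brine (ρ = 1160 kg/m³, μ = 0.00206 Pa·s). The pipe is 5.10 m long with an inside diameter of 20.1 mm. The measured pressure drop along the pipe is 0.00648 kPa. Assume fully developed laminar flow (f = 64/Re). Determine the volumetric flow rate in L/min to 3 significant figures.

Q ≈ 0.148 L/min

For laminar flow, f = 64/Re with Re = ρVD/μ, so Darcy-Weisbach reduces to ΔP = 32μLV/D². Solving for V: V = ΔP·D²/(32μL) = 6.48·(0.0201)²/(32·0.00206·5.1) = 0.007787 m/s.
Check: Re = ρVD/μ = 1160·0.007787·0.0201/0.00206 = 88.14 < 2300, so the laminar assumption holds.
Q = V·A = 0.007787·(π/4·0.0201²) = 2.471e-06 m³/s = 0.148 L/min.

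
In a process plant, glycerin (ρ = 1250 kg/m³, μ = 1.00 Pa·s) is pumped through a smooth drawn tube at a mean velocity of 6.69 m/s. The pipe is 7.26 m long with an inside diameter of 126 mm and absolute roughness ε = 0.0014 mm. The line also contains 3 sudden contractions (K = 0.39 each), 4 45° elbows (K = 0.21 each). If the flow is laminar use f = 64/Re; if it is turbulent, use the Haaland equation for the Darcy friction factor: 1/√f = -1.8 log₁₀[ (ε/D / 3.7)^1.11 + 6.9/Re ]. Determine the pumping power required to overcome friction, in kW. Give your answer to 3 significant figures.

P ≈ 12.9 kW

Reynolds number Re = ρVD/μ = 1250 · 6.69 · 0.126 / 1 = 1054.
Re < 2300 → laminar flow, so f = 64/Re = 64/1054 = 0.06074 (the turbulent correlation is not needed).
Total minor-loss coefficient ΣK = 3·0.39 + 4·0.21 = 2.01.
ΔP = [f·L/D + ΣK]·(ρV²/2) = [0.06074·7.26/0.126 + 2.01]·(1250·6.69²/2) = [3.5 + 2.01]·2.797e+04 = 1.541e+05 Pa.
Q = V·A = 6.69·0.01247 = 0.08342 m³/s.
Pumping power P = QΔP = 0.08342·1.541e+05 = 12860 W = 12.9 kW.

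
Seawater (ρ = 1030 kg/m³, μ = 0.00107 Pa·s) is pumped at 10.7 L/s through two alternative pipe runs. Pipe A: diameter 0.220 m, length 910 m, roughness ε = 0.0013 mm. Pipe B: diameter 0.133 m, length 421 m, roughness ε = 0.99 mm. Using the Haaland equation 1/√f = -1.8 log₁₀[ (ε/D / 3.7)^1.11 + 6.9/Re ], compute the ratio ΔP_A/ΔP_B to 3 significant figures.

Pipe A: V = Q/A = 0.0107/0.03801 = 0.2815 m/s; Re = 5.961e+04; ε/D = 5.91e-06; Haaland → f = 0.01993; ΔP_A = f(L/D)(ρV²/2) = 3364 Pa.
Pipe B: V = Q/A = 0.0107/0.01389 = 0.7702 m/s; Re = 9.86e+04; ε/D = 0.00744; Haaland → f = 0.03513; ΔP_B = f(L/D)(ρV²/2) = 3.397e+04 Pa.
ΔP_A/ΔP_B = 3364/3.397e+04 = 0.0990.

ΔP_A/ΔP_B ≈ 0.0990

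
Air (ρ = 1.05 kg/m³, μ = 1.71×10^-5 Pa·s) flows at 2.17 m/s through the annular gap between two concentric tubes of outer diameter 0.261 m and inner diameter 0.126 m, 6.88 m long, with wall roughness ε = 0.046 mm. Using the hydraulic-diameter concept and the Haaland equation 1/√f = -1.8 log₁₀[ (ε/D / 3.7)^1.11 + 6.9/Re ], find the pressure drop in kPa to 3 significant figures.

Hydraulic diameter D_h = 4A/P = D_o - D_i = 0.261 - 0.126 = 0.135 m.
Re = ρVD_h/μ = 1.05·2.17·0.135/1.71e-05 = 1.799e+04.
ε/D_h = 4.6e-05/0.135 = 0.000341; Haaland gives 1/√f = -1.8 log₁₀[3.31e-05+0.000384] = 6.084, so f = 0.02701.
ΔP = f(L/D_h)(ρV²/2) = 0.02701·6.88/0.135·2.472 = 3.403 Pa.
ΔP = 0.00340 kPa.

ΔP ≈ 0.00340 kPa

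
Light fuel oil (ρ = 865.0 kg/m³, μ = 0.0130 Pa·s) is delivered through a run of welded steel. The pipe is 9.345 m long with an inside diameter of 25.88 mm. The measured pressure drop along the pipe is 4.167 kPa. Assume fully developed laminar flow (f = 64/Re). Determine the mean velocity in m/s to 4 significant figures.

For laminar flow, f = 64/Re with Re = ρVD/μ, so Darcy-Weisbach reduces to ΔP = 32μLV/D². Solving for V: V = ΔP·D²/(32μL) = 4167·(0.02588)²/(32·0.013·9.345) = 0.7179 m/s.
Check: Re = ρVD/μ = 865·0.7179·0.02588/0.013 = 1236 < 2300, so the laminar assumption holds.

V ≈ 0.7179 m/s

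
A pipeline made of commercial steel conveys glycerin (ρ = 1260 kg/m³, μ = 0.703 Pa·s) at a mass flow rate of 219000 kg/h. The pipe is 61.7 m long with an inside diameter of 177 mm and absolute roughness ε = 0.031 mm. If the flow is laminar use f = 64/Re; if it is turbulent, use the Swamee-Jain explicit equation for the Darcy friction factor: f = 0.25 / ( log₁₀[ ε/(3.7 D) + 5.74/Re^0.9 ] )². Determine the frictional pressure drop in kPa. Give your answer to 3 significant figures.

ṁ = 219000 kg/h = 219000/3600 = 60.83 kg/s.
A = πD²/4 = π(0.177)²/4 = 0.02461 m²; mean velocity V = ṁ/(ρA) = 60.83/(1260 · 0.02461) = 1.962 m/s.
Reynolds number Re = ρVD/μ = 1260 · 1.962 · 0.177 / 0.703 = 622.5.
Re < 2300 → laminar flow, so f = 64/Re = 64/622.5 = 0.1028 (the turbulent correlation is not needed).
Darcy-Weisbach: ΔP = f(L/D)(ρV²/2) = 0.1028·(61.7/0.177)·(1260·1.962²/2) = 0.1028·348.6·2426 = 8.693e+04 Pa.
ΔP = 8.693e+04 Pa = 86.9 kPa.

ΔP ≈ 86.9 kPa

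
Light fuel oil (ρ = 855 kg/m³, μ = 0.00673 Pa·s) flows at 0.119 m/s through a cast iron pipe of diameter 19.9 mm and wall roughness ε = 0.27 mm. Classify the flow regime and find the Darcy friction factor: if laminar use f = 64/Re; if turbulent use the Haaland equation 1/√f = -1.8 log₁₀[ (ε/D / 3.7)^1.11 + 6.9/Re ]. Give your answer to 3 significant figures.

f ≈ 0.213

Re = ρVD/μ = 855·0.119·0.0199/0.00673 = 300.9.
Re < 2300 → laminar, so f = 64/Re = 0.2127 (roughness is irrelevant in laminar flow).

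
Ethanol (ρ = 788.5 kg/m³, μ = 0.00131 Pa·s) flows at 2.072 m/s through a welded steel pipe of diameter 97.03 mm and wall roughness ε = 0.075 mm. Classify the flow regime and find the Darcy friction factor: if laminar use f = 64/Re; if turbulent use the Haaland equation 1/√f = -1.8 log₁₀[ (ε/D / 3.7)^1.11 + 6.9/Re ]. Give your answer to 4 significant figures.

Re = ρVD/μ = 788.5·2.072·0.09703/0.00131 = 1.21e+05.
Re > 4000 → turbulent. ε/D = 7.5e-05/0.09703 = 0.000773; Haaland: 1/√f = -1.8 log₁₀[8.23e-05 + 5.7e-05] = 6.941, so f = 0.02076.

f ≈ 0.02076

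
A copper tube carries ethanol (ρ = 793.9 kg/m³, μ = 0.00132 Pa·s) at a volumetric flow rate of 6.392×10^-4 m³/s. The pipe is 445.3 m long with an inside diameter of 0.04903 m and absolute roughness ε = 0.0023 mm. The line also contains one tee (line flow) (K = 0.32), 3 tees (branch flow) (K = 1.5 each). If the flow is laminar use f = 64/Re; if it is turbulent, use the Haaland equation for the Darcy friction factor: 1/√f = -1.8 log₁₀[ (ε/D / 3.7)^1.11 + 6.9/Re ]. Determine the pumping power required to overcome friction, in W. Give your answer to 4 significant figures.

Cross-sectional area A = πD²/4 = π(0.04903)²/4 = 0.001888 m²; mean velocity V = Q/A = 0.0006392/0.001888 = 0.3386 m/s.
Reynolds number Re = ρVD/μ = 793.9 · 0.3386 · 0.04903 / 0.00132 = 9983.
Re > 4000 → turbulent. Relative roughness ε/D = 2.3e-06/0.04903 = 4.69e-05. Haaland: 1/√f = -1.8 log₁₀[(4.69e-05/3.7)^1.11 + 6.9/9983] = -1.8 log₁₀[3.67e-06 + 0.000691] = 5.685, so f = 0.03095.
Total minor-loss coefficient ΣK = 1·0.32 + 3·1.5 = 4.82.
ΔP = [f·L/D + ΣK]·(ρV²/2) = [0.03095·445.3/0.04903 + 4.82]·(793.9·0.3386²/2) = [281.1 + 4.82]·45.5 = 1.301e+04 Pa.
Pumping power P = QΔP = 0.0006392·1.301e+04 = 8.3136 W = 8.314 W.

P ≈ 8.314 W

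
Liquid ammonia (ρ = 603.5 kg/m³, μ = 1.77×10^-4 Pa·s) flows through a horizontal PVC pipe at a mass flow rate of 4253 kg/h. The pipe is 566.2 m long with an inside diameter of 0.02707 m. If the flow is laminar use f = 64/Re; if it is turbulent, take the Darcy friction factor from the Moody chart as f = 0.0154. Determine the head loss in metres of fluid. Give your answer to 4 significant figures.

ṁ = 4253 kg/h = 4253/3600 = 1.181 kg/s.
A = πD²/4 = π(0.02707)²/4 = 0.0005755 m²; mean velocity V = ṁ/(ρA) = 1.181/(603.5 · 0.0005755) = 3.401 m/s.
Reynolds number Re = ρVD/μ = 603.5 · 3.401 · 0.02707 / 0.000177 = 3.139e+05.
Re > 4000 → turbulent; use the Moody-chart value f = 0.0154.
Darcy-Weisbach: ΔP = f(L/D)(ρV²/2) = 0.0154·(566.2/0.02707)·(603.5·3.401²/2) = 0.0154·2.092e+04·3491 = 1.124e+06 Pa.
Head loss h_f = ΔP/(ρg) = 1.124e+06/(603.5·9.81) = 189.9 m.

h_f ≈ 189.9 m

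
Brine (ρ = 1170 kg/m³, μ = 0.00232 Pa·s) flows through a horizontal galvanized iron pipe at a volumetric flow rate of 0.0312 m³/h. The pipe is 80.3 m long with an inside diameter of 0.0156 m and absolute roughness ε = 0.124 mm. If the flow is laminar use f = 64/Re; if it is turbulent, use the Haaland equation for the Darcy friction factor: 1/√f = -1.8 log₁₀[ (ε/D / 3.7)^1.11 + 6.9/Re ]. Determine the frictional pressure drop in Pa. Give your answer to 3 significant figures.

Q = 0.0312 m³/h = 0.0312/3600 = 8.667e-06 m³/s.
Cross-sectional area A = πD²/4 = π(0.0156)²/4 = 0.0001911 m²; mean velocity V = Q/A = 8.667e-06/0.0001911 = 0.04534 m/s.
Reynolds number Re = ρVD/μ = 1170 · 0.04534 · 0.0156 / 0.00232 = 356.7.
Re < 2300 → laminar flow, so f = 64/Re = 64/356.7 = 0.1794 (the turbulent correlation is not needed).
Darcy-Weisbach: ΔP = f(L/D)(ρV²/2) = 0.1794·(80.3/0.0156)·(1170·0.04534²/2) = 0.1794·5147·1.203 = 1111 Pa.

ΔP ≈ 1110 Pa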